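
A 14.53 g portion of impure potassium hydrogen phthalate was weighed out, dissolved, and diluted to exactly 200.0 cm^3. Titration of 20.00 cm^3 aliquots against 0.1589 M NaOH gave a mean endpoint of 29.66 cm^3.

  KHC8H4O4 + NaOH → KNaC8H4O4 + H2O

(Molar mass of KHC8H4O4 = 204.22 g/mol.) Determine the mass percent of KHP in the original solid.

66.24 %

n(NaOH) per titration = 0.02966 × 0.1589 = 4.713 × 10^-3 mol
n(KHC8H4O4) in each aliquot = 4.713 × 10^-3 mol (1:1 ratio)
n(KHC8H4O4) in the whole flask = 4.713 × 10^-3 × 200.0/20.00 = 0.04713 mol
mass of KHC8H4O4 = 0.04713 × 204.22 = 9.625 g
% KHC8H4O4 = 9.625 / 14.53 × 100 = 66.24 %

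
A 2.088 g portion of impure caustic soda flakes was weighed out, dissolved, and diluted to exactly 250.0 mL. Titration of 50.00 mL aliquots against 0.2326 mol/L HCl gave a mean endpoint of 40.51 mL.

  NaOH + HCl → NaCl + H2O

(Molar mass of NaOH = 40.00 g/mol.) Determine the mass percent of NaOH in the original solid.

90.26 %

n(HCl) per titration = 0.04051 × 0.2326 = 9.423 × 10^-3 mol
n(NaOH) in each aliquot = 9.423 × 10^-3 mol (1:1 ratio)
n(NaOH) in the whole flask = 9.423 × 10^-3 × 250.0/50.00 = 0.04711 mol
mass of NaOH = 0.04711 × 40.00 = 1.885 g
% NaOH = 1.885 / 2.088 × 100 = 90.26 %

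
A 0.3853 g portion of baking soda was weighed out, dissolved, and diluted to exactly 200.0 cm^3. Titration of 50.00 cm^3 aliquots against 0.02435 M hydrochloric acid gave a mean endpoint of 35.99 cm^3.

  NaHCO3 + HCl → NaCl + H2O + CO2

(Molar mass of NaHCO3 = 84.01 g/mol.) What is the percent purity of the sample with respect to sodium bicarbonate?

76.43 %

n(HCl) per titration = 0.03599 × 0.02435 = 8.764 × 10^-4 mol
n(NaHCO3) in each aliquot = 8.764 × 10^-4 mol (1:1 ratio)
n(NaHCO3) in the whole flask = 8.764 × 10^-4 × 200.0/50.00 = 3.505 × 10^-3 mol
mass of NaHCO3 = 3.505 × 10^-3 × 84.01 = 0.2945 g
% NaHCO3 = 0.2945 / 0.3853 × 100 = 76.43 %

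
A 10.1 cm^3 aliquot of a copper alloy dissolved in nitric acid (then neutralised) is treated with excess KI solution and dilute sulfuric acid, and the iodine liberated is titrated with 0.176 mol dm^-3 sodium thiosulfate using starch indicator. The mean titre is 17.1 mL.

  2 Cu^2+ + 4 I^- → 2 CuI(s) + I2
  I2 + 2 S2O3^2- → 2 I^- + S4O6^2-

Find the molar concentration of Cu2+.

n(S2O3^2-) = 0.0171 × 0.176 = 3.01 × 10^-3 mol
n(I2) = n(S2O3^2-)/2 = 1.50 × 10^-3 mol
From the 2:1 ratio, n(Cu2+) in the aliquot = 2/1 × 1.50 × 10^-3 = 3.01 × 10^-3 mol
[Cu2+] = 3.01 × 10^-3 / 0.0101 = 0.298 mol/L

0.298 mol/L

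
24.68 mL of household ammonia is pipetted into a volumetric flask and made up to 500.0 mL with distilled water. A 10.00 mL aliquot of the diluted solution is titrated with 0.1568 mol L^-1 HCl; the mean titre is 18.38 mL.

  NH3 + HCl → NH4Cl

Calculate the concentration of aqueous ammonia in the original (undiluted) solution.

5.839 mol/L

n(HCl) = 0.01838 × 0.1568 = 2.882 × 10^-3 mol
n(NH3) in the aliquot = 2.882 × 10^-3 mol (1:1 ratio)
[NH3]_dilute = 2.882 × 10^-3 / 0.01000 = 0.2882 mol/L
Dilution factor = 500.0 / 24.68 = 20.26
[NH3]_stock = 0.2882 × 20.26 = 5.839 mol/L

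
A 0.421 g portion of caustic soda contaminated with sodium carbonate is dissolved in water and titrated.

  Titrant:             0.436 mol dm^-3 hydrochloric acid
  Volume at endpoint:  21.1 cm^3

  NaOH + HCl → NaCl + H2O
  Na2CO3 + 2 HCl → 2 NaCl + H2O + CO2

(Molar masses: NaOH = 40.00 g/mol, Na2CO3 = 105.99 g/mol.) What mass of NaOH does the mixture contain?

0.205 g

n(HCl) = 0.0211 × 0.436 = 9.20 × 10^-3 mol
Let x = n(NaOH), y = n(Na2CO3).
Titrant: 1x + 2y = 9.20 × 10^-3;  mass: 40.00x + 105.99y = 0.421
Solving, x = 5.12 × 10^-3 mol, y = 2.04 × 10^-3 mol
mass of NaOH = 5.12 × 10^-3 × 40.00 = 0.205 g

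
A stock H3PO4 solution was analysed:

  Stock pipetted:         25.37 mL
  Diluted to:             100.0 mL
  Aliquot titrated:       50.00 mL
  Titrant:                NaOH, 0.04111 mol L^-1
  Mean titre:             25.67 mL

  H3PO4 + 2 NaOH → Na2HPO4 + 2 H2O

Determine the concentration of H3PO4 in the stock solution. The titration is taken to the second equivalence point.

n(NaOH) = 0.02567 × 0.04111 = 1.055 × 10^-3 mol
From the 1:2 ratio, n(H3PO4) in the aliquot = 1/2 × 1.055 × 10^-3 = 5.276 × 10^-4 mol
[H3PO4]_dilute = 5.276 × 10^-4 / 0.05000 = 0.01055 mol/L
Dilution factor = 100.0 / 25.37 = 3.942
[H3PO4]_stock = 0.01055 × 3.942 = 0.04160 mol/L

0.04160 mol/L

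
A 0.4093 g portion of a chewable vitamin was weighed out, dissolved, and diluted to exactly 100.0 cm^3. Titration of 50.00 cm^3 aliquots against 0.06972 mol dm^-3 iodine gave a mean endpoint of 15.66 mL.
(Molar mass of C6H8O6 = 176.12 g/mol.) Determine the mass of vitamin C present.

0.3846 g

C6H8O6 + I2 → C6H6O6 + 2 HI
n(I2) per titration = 0.01566 × 0.06972 = 1.092 × 10^-3 mol
n(C6H8O6) in each aliquot = 1.092 × 10^-3 mol (1:1 ratio)
n(C6H8O6) in the whole flask = 1.092 × 10^-3 × 100.0/50.00 = 2.184 × 10^-3 mol
mass of C6H8O6 = 2.184 × 10^-3 × 176.12 = 0.3846 g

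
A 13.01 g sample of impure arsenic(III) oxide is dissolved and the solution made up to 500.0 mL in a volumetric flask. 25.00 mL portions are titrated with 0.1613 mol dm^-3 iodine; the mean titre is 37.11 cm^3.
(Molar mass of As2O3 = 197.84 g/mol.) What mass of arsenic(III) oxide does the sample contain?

11.84 g

As2O3 + 2 I2 + 2 H2O → As2O5 + 4 HI
n(I2) per titration = 0.03711 × 0.1613 = 5.986 × 10^-3 mol
From the 1:2 ratio, n(As2O3) in each aliquot = 1/2 × 5.986 × 10^-3 = 2.993 × 10^-3 mol
n(As2O3) in the whole flask = 2.993 × 10^-3 × 500.0/25.00 = 0.05986 mol
mass of As2O3 = 0.05986 × 197.84 = 11.84 g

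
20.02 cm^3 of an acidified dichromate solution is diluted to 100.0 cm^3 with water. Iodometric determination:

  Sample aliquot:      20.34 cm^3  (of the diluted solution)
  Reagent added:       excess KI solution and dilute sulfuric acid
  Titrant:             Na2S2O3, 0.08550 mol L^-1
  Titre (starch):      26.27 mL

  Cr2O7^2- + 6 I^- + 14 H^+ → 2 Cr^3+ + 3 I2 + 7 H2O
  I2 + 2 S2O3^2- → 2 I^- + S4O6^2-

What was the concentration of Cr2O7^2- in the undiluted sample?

n(S2O3^2-) = 0.02627 × 0.08550 = 2.246 × 10^-3 mol
n(I2) = n(S2O3^2-)/2 = 1.123 × 10^-3 mol
From the 1:3 ratio, n(Cr2O7^2-) in the aliquot = 1/3 × 1.123 × 10^-3 = 3.743 × 10^-4 mol
[Cr2O7^2-]_dilute = 3.743 × 10^-4 / 0.02034 = 0.01840 mol/L
[Cr2O7^2-]_original = 0.01840 × 100.0/20.02 = 0.09193 mol/L

0.09193 mol/L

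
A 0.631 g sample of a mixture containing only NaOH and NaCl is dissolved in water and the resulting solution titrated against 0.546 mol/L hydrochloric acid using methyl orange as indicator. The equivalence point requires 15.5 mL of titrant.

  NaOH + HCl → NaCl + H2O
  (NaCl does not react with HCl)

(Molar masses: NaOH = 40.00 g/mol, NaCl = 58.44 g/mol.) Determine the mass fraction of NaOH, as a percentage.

n(HCl) = 0.0155 × 0.546 = 8.46 × 10^-3 mol
Let x = n(NaOH), y = n(NaCl).
Titrant: 1x = 8.46 × 10^-3;  mass: 40.00x + 58.44y = 0.631
Solving, x = 8.46 × 10^-3 mol, y = 5.00 × 10^-3 mol
mass of NaOH = 8.46 × 10^-3 × 40.00 = 0.339 g
% NaOH = 0.339 / 0.631 × 100 = 53.6 %

53.6 %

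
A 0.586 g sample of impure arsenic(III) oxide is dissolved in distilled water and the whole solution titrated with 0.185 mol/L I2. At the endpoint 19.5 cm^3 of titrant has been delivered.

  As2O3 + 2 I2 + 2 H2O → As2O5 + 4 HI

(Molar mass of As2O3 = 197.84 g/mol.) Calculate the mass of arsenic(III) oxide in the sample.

0.357 g

n(I2) = 0.0195 L × 0.185 mol/L = 3.61 × 10^-3 mol
From the 1:2 ratio, n(As2O3) = 1/2 × 3.61 × 10^-3 = 1.80 × 10^-3 mol
mass of As2O3 = 1.80 × 10^-3 × 197.84 g/mol = 0.357 g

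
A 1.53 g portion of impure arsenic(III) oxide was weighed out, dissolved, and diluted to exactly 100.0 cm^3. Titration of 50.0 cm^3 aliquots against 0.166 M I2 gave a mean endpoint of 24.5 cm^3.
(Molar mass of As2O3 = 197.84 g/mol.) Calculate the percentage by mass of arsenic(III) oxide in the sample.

52.6 %

As2O3 + 2 I2 + 2 H2O → As2O5 + 4 HI
n(I2) per titration = 0.0245 × 0.166 = 4.07 × 10^-3 mol
From the 1:2 ratio, n(As2O3) in each aliquot = 1/2 × 4.07 × 10^-3 = 2.03 × 10^-3 mol
n(As2O3) in the whole flask = 2.03 × 10^-3 × 100.0/50.0 = 4.07 × 10^-3 mol
mass of As2O3 = 4.07 × 10^-3 × 197.84 = 0.805 g
% As2O3 = 0.805 / 1.53 × 100 = 52.6 %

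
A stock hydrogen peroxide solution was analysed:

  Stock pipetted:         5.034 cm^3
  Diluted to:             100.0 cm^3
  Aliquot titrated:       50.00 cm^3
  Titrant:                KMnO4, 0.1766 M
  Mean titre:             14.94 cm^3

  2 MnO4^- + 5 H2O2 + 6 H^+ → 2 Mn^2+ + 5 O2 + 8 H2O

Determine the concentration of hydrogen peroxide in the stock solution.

2.621 M

n(KMnO4) = 0.01494 × 0.1766 = 2.638 × 10^-3 mol
From the 5:2 ratio, n(H2O2) in the aliquot = 5/2 × 2.638 × 10^-3 = 6.596 × 10^-3 mol
[H2O2]_dilute = 6.596 × 10^-3 / 0.05000 = 0.1319 mol/L
Dilution factor = 100.0 / 5.034 = 19.86
[H2O2]_stock = 0.1319 × 19.86 = 2.621 mol/L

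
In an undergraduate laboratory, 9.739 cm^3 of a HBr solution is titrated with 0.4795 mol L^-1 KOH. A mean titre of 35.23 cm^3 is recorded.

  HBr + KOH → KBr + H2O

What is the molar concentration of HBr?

n(KOH) = 0.03523 L × 0.4795 mol/L = 0.01689 mol
n(HBr) = 0.01689 mol (1:1 mole ratio)
[HBr] = 0.01689 mol / 0.009739 L = 1.735 mol/L

1.735 mol/L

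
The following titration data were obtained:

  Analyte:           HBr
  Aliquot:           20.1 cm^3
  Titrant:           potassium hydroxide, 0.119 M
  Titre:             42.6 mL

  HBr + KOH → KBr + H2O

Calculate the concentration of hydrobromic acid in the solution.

n(KOH) = 0.0426 L × 0.119 mol/L = 5.07 × 10^-3 mol
n(HBr) = 5.07 × 10^-3 mol (1:1 mole ratio)
[HBr] = 5.07 × 10^-3 mol / 0.0201 L = 0.252 mol/L

0.252 M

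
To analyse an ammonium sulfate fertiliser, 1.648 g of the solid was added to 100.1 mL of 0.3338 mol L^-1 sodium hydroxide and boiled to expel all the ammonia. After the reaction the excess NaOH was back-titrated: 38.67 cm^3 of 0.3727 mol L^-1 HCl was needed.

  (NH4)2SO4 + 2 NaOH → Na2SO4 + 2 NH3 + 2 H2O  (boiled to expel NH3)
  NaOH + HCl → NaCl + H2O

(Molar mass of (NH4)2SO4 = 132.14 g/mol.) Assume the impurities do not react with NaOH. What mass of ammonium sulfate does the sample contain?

1.255 g

n(NaOH) added = 0.1001 × 0.3338 = 0.03341 mol
n(HCl) used in back-titration = 0.03867 × 0.3727 = 0.01441 mol
n(NaOH) left over = 0.01441 mol (1:1 ratio)
n(NaOH) consumed by analyte = 0.03341 − 0.01441 = 0.01900 mol
From the 1:2 ratio, n((NH4)2SO4) = 1/2 × 0.01900 = 9.501 × 10^-3 mol
mass of (NH4)2SO4 = 9.501 × 10^-3 × 132.14 = 1.255 g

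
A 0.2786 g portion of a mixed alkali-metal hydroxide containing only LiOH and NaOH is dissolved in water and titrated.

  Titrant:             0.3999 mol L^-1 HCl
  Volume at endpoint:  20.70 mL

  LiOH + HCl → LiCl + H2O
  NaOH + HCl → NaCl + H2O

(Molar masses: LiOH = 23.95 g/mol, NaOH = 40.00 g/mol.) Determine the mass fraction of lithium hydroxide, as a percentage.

n(HCl) = 0.02070 × 0.3999 = 8.278 × 10^-3 mol
Let x = n(LiOH), y = n(NaOH).
Titrant: 1x + 1y = 8.278 × 10^-3;  mass: 23.95x + 40.00y = 0.2786
Solving, x = 3.272 × 10^-3 mol, y = 5.006 × 10^-3 mol
mass of LiOH = 3.272 × 10^-3 × 23.95 = 0.07837 g
% LiOH = 0.07837 / 0.2786 × 100 = 28.13 %

28.13 %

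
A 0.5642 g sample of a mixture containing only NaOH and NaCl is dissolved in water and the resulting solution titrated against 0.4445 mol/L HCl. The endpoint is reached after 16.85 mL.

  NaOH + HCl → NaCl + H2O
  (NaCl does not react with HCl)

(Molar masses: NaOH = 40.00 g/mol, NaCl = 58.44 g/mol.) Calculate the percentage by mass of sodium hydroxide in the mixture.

n(HCl) = 0.01685 × 0.4445 = 7.490 × 10^-3 mol
Let x = n(NaOH), y = n(NaCl).
Titrant: 1x = 7.490 × 10^-3;  mass: 40.00x + 58.44y = 0.5642
Solving, x = 7.490 × 10^-3 mol, y = 4.528 × 10^-3 mol
mass of NaOH = 7.490 × 10^-3 × 40.00 = 0.2996 g
% NaOH = 0.2996 / 0.5642 × 100 = 53.10 %

53.10 %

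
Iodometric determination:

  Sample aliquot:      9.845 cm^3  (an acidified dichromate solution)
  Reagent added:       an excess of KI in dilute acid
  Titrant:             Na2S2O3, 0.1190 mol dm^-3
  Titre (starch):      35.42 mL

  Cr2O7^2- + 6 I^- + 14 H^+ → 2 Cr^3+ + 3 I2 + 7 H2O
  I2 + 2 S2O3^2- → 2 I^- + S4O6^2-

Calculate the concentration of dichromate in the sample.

n(S2O3^2-) = 0.03542 × 0.1190 = 4.215 × 10^-3 mol
n(I2) = n(S2O3^2-)/2 = 2.107 × 10^-3 mol
From the 1:3 ratio, n(Cr2O7^2-) in the aliquot = 1/3 × 2.107 × 10^-3 = 7.025 × 10^-4 mol
[Cr2O7^2-] = 7.025 × 10^-4 / 0.009845 = 0.07136 mol/L

0.07136 mol/L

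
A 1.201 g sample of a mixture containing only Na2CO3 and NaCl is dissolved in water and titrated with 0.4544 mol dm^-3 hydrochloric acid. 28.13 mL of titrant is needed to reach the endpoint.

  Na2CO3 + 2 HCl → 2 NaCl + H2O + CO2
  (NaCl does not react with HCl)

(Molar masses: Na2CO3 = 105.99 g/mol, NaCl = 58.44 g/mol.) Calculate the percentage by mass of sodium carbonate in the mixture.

56.40 %

n(HCl) = 0.02813 × 0.4544 = 0.01278 mol
Let x = n(Na2CO3), y = n(NaCl).
Titrant: 2x = 0.01278;  mass: 105.99x + 58.44y = 1.201
Solving, x = 6.391 × 10^-3 mol, y = 8.960 × 10^-3 mol
mass of Na2CO3 = 6.391 × 10^-3 × 105.99 = 0.6774 g
% Na2CO3 = 0.6774 / 1.201 × 100 = 56.40 %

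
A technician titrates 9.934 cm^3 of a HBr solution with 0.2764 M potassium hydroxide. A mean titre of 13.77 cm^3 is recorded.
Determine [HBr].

HBr + KOH → KBr + H2O
n(KOH) = 0.01377 L × 0.2764 mol/L = 3.806 × 10^-3 mol
n(HBr) = 3.806 × 10^-3 mol (1:1 mole ratio)
[HBr] = 3.806 × 10^-3 mol / 0.009934 L = 0.3831 mol/L

0.3831 M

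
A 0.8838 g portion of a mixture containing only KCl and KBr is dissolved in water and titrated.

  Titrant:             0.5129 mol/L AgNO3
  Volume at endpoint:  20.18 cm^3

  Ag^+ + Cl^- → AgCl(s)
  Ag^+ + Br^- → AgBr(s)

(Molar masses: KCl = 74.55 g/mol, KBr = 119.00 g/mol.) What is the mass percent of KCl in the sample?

n(AgNO3) = 0.02018 × 0.5129 = 0.01035 mol
Let x = n(KCl), y = n(KBr).
Titrant: 1x + 1y = 0.01035;  mass: 74.55x + 119.00y = 0.8838
Solving, x = 7.827 × 10^-3 mol, y = 2.524 × 10^-3 mol
mass of KCl = 7.827 × 10^-3 × 74.55 = 0.5835 g
% KCl = 0.5835 / 0.8838 × 100 = 66.02 %

66.02 %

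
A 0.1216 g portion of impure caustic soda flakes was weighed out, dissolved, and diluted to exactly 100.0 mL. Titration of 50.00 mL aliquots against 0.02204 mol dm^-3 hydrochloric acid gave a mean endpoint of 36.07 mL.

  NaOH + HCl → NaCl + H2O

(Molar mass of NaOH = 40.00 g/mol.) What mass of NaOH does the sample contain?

n(HCl) per titration = 0.03607 × 0.02204 = 7.950 × 10^-4 mol
n(NaOH) in each aliquot = 7.950 × 10^-4 mol (1:1 ratio)
n(NaOH) in the whole flask = 7.950 × 10^-4 × 100.0/50.00 = 1.590 × 10^-3 mol
mass of NaOH = 1.590 × 10^-3 × 40.00 = 0.06360 g

0.06360 g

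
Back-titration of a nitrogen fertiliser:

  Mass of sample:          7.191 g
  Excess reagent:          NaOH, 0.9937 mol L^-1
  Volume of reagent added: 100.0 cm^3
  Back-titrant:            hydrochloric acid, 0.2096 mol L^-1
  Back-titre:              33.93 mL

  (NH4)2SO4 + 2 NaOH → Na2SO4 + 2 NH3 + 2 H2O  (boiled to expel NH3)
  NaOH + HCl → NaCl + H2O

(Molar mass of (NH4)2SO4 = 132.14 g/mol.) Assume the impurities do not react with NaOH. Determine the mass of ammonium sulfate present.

6.096 g

n(NaOH) added = 0.1000 × 0.9937 = 0.09937 mol
n(HCl) used in back-titration = 0.03393 × 0.2096 = 7.112 × 10^-3 mol
n(NaOH) left over = 7.112 × 10^-3 mol (1:1 ratio)
n(NaOH) consumed by analyte = 0.09937 − 7.112 × 10^-3 = 0.09226 mol
From the 1:2 ratio, n((NH4)2SO4) = 1/2 × 0.09226 = 0.04613 mol
mass of (NH4)2SO4 = 0.04613 × 132.14 = 6.096 g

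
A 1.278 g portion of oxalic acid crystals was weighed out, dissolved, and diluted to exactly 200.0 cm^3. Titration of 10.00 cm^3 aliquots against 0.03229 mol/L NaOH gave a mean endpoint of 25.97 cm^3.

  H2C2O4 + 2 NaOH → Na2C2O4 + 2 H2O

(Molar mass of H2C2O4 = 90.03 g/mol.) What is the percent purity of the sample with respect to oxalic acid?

59.07 %

n(NaOH) per titration = 0.02597 × 0.03229 = 8.386 × 10^-4 mol
From the 1:2 ratio, n(H2C2O4) in each aliquot = 1/2 × 8.386 × 10^-4 = 4.193 × 10^-4 mol
n(H2C2O4) in the whole flask = 4.193 × 10^-4 × 200.0/10.00 = 8.386 × 10^-3 mol
mass of H2C2O4 = 8.386 × 10^-3 × 90.03 = 0.7550 g
% H2C2O4 = 0.7550 / 1.278 × 100 = 59.07 %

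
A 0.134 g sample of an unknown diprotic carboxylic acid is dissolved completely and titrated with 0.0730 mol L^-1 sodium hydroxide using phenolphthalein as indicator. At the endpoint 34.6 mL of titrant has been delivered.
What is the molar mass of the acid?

n(NaOH) = 0.0346 L × 0.0730 mol/L = 2.53 × 10^-3 mol
From the 1:2 ratio, n(H2A) = 1/2 × 2.53 × 10^-3 = 1.26 × 10^-3 mol
M = m / n = 0.134 g / 1.26 × 10^-3 mol = 106 g/mol

106 g/mol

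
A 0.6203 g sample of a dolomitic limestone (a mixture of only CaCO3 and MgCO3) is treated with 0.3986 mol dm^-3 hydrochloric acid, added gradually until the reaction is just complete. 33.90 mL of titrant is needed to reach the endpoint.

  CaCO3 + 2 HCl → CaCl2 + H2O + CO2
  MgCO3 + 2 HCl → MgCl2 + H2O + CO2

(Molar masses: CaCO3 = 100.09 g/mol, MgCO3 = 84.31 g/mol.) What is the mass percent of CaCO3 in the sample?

51.82 %

n(HCl) = 0.03390 × 0.3986 = 0.01351 mol
Let x = n(CaCO3), y = n(MgCO3).
Titrant: 2x + 2y = 0.01351;  mass: 100.09x + 84.31y = 0.6203
Solving, x = 3.212 × 10^-3 mol, y = 3.545 × 10^-3 mol
mass of CaCO3 = 3.212 × 10^-3 × 100.09 = 0.3214 g
% CaCO3 = 0.3214 / 0.6203 × 100 = 51.82 %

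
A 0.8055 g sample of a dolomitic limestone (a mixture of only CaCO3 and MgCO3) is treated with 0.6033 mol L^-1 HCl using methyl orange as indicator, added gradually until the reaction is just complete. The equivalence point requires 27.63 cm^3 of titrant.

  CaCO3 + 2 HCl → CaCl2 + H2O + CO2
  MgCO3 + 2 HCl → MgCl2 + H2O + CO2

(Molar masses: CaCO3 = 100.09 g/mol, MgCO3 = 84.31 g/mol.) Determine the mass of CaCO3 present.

0.6521 g

n(HCl) = 0.02763 × 0.6033 = 0.01667 mol
Let x = n(CaCO3), y = n(MgCO3).
Titrant: 2x + 2y = 0.01667;  mass: 100.09x + 84.31y = 0.8055
Solving, x = 6.515 × 10^-3 mol, y = 1.819 × 10^-3 mol
mass of CaCO3 = 6.515 × 10^-3 × 100.09 = 0.6521 g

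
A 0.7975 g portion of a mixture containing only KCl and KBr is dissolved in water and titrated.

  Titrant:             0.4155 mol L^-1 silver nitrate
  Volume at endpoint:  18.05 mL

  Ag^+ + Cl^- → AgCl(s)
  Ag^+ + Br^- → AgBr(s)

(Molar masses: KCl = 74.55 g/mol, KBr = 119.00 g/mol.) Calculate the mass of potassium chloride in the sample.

0.1593 g

n(AgNO3) = 0.01805 × 0.4155 = 7.500 × 10^-3 mol
Let x = n(KCl), y = n(KBr).
Titrant: 1x + 1y = 7.500 × 10^-3;  mass: 74.55x + 119.00y = 0.7975
Solving, x = 2.137 × 10^-3 mol, y = 5.363 × 10^-3 mol
mass of KCl = 2.137 × 10^-3 × 74.55 = 0.1593 g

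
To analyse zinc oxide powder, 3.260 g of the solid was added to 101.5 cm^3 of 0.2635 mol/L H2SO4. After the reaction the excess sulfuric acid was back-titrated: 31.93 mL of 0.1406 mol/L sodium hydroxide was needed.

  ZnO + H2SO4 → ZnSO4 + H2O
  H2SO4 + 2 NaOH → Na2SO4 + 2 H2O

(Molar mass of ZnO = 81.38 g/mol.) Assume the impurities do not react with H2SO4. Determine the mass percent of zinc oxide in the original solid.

61.16 %

n(H2SO4) added = 0.1015 × 0.2635 = 0.02675 mol
n(NaOH) used in back-titration = 0.03193 × 0.1406 = 4.489 × 10^-3 mol
From the 1:2 ratio, n(H2SO4) left over = 1/2 × 4.489 × 10^-3 = 2.245 × 10^-3 mol
n(H2SO4) consumed by analyte = 0.02675 − 2.245 × 10^-3 = 0.02450 mol
n(ZnO) = 0.02450 mol (1:1 ratio)
mass of ZnO = 0.02450 × 81.38 = 1.994 g
% ZnO = 1.994 / 3.260 × 100 = 61.16 %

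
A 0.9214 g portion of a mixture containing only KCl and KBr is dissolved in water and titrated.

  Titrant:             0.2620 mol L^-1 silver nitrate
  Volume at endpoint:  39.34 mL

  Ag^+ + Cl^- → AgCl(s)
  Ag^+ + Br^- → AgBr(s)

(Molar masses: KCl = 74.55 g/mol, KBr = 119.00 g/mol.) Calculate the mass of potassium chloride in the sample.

0.5118 g

n(AgNO3) = 0.03934 × 0.2620 = 0.01031 mol
Let x = n(KCl), y = n(KBr).
Titrant: 1x + 1y = 0.01031;  mass: 74.55x + 119.00y = 0.9214
Solving, x = 6.865 × 10^-3 mol, y = 3.442 × 10^-3 mol
mass of KCl = 6.865 × 10^-3 × 74.55 = 0.5118 g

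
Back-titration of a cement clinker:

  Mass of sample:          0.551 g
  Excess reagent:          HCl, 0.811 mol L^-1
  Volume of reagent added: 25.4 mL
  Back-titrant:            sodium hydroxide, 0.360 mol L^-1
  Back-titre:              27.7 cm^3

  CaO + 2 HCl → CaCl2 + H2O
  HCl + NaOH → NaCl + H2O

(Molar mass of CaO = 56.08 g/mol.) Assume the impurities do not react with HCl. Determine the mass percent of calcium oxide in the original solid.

n(HCl) added = 0.0254 × 0.811 = 0.0206 mol
n(NaOH) used in back-titration = 0.0277 × 0.360 = 9.97 × 10^-3 mol
n(HCl) left over = 9.97 × 10^-3 mol (1:1 ratio)
n(HCl) consumed by analyte = 0.0206 − 9.97 × 10^-3 = 0.0106 mol
From the 1:2 ratio, n(CaO) = 1/2 × 0.0106 = 5.31 × 10^-3 mol
mass of CaO = 5.31 × 10^-3 × 56.08 = 0.298 g
% CaO = 0.298 / 0.551 × 100 = 54.1 %

54.1 %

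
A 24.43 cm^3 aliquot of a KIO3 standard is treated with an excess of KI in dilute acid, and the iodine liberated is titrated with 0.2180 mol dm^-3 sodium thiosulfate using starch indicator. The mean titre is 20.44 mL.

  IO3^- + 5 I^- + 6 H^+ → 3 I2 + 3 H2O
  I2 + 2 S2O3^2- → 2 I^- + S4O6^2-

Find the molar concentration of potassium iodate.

n(S2O3^2-) = 0.02044 × 0.2180 = 4.456 × 10^-3 mol
n(I2) = n(S2O3^2-)/2 = 2.228 × 10^-3 mol
From the 1:3 ratio, n(IO3^-) in the aliquot = 1/3 × 2.228 × 10^-3 = 7.427 × 10^-4 mol
[IO3^-] = 7.427 × 10^-4 / 0.02443 = 0.03040 mol/L

0.03040 mol/L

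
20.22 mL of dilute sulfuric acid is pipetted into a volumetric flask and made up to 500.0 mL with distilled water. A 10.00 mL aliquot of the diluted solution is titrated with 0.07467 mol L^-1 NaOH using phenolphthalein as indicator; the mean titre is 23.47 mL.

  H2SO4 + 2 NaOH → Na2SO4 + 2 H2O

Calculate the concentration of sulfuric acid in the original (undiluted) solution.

n(NaOH) = 0.02347 × 0.07467 = 1.753 × 10^-3 mol
From the 1:2 ratio, n(H2SO4) in the aliquot = 1/2 × 1.753 × 10^-3 = 8.763 × 10^-4 mol
[H2SO4]_dilute = 8.763 × 10^-4 / 0.01000 = 0.08763 mol/L
Dilution factor = 500.0 / 20.22 = 24.73
[H2SO4]_stock = 0.08763 × 24.73 = 2.167 mol/L

2.167 mol/L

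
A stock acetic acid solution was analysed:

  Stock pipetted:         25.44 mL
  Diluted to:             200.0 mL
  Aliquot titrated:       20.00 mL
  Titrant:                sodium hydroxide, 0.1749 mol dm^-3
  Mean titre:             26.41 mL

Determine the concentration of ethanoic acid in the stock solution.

1.816 mol/L

CH3COOH + NaOH → CH3COONa + H2O
n(NaOH) = 0.02641 × 0.1749 = 4.619 × 10^-3 mol
n(CH3COOH) in the aliquot = 4.619 × 10^-3 mol (1:1 ratio)
[CH3COOH]_dilute = 4.619 × 10^-3 / 0.02000 = 0.2310 mol/L
Dilution factor = 200.0 / 25.44 = 7.862
[CH3COOH]_stock = 0.2310 × 7.862 = 1.816 mol/L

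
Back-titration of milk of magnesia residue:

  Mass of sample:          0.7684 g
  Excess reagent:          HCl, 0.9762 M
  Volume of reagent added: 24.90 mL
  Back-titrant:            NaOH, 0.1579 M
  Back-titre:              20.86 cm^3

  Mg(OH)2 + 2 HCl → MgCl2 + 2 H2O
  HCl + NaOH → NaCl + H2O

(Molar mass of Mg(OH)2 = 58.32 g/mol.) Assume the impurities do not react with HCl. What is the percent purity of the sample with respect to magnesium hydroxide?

n(HCl) added = 0.02490 × 0.9762 = 0.02431 mol
n(NaOH) used in back-titration = 0.02086 × 0.1579 = 3.294 × 10^-3 mol
n(HCl) left over = 3.294 × 10^-3 mol (1:1 ratio)
n(HCl) consumed by analyte = 0.02431 − 3.294 × 10^-3 = 0.02101 mol
From the 1:2 ratio, n(Mg(OH)2) = 1/2 × 0.02101 = 0.01051 mol
mass of Mg(OH)2 = 0.01051 × 58.32 = 0.6128 g
% Mg(OH)2 = 0.6128 / 0.7684 × 100 = 79.74 %

79.74 %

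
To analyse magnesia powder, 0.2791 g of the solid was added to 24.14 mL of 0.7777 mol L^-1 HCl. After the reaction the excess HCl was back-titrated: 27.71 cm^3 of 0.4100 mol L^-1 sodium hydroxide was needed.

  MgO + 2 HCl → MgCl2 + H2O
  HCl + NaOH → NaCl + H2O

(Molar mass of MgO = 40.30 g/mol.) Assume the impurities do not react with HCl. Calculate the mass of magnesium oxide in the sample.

n(HCl) added = 0.02414 × 0.7777 = 0.01877 mol
n(NaOH) used in back-titration = 0.02771 × 0.4100 = 0.01136 mol
n(HCl) left over = 0.01136 mol (1:1 ratio)
n(HCl) consumed by analyte = 0.01877 − 0.01136 = 7.413 × 10^-3 mol
From the 1:2 ratio, n(MgO) = 1/2 × 7.413 × 10^-3 = 3.706 × 10^-3 mol
mass of MgO = 3.706 × 10^-3 × 40.30 = 0.1494 g

0.1494 g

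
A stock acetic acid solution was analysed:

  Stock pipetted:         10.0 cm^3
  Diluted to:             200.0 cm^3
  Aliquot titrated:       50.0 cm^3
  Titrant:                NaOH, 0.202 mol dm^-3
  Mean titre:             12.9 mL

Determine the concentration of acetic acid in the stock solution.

CH3COOH + NaOH → CH3COONa + H2O
n(NaOH) = 0.0129 × 0.202 = 2.61 × 10^-3 mol
n(CH3COOH) in the aliquot = 2.61 × 10^-3 mol (1:1 ratio)
[CH3COOH]_dilute = 2.61 × 10^-3 / 0.0500 = 0.0521 mol/L
Dilution factor = 200.0 / 10.0 = 20.00
[CH3COOH]_stock = 0.0521 × 20.00 = 1.04 mol/L

1.04 mol/L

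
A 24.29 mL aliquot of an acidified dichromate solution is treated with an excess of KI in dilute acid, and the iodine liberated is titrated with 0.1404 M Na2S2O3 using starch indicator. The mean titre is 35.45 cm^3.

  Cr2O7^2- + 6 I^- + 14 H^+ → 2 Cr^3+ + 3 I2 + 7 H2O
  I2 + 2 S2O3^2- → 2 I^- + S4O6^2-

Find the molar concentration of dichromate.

n(S2O3^2-) = 0.03545 × 0.1404 = 4.977 × 10^-3 mol
n(I2) = n(S2O3^2-)/2 = 2.489 × 10^-3 mol
From the 1:3 ratio, n(Cr2O7^2-) in the aliquot = 1/3 × 2.489 × 10^-3 = 8.295 × 10^-4 mol
[Cr2O7^2-] = 8.295 × 10^-4 / 0.02429 = 0.03415 mol/L

0.03415 M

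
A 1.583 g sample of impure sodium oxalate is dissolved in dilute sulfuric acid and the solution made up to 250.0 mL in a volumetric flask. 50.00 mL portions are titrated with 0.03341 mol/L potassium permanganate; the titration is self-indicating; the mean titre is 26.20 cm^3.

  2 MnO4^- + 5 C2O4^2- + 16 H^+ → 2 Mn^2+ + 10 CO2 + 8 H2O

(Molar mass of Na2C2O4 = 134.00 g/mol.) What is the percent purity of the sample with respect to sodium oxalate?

n(KMnO4) per titration = 0.02620 × 0.03341 = 8.753 × 10^-4 mol
From the 5:2 ratio, n(Na2C2O4) in each aliquot = 5/2 × 8.753 × 10^-4 = 2.188 × 10^-3 mol
n(Na2C2O4) in the whole flask = 2.188 × 10^-3 × 250.0/50.00 = 0.01094 mol
mass of Na2C2O4 = 0.01094 × 134.00 = 1.466 g
% Na2C2O4 = 1.466 / 1.583 × 100 = 92.62 %

92.62 %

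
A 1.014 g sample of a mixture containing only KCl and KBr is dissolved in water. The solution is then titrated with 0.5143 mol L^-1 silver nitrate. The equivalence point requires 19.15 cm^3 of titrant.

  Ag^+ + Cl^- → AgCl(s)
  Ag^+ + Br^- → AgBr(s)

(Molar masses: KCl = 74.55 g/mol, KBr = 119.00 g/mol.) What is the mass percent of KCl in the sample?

26.14 %

n(AgNO3) = 0.01915 × 0.5143 = 9.849 × 10^-3 mol
Let x = n(KCl), y = n(KBr).
Titrant: 1x + 1y = 9.849 × 10^-3;  mass: 74.55x + 119.00y = 1.014
Solving, x = 3.555 × 10^-3 mol, y = 6.294 × 10^-3 mol
mass of KCl = 3.555 × 10^-3 × 74.55 = 0.2650 g
% KCl = 0.2650 / 1.014 × 100 = 26.14 %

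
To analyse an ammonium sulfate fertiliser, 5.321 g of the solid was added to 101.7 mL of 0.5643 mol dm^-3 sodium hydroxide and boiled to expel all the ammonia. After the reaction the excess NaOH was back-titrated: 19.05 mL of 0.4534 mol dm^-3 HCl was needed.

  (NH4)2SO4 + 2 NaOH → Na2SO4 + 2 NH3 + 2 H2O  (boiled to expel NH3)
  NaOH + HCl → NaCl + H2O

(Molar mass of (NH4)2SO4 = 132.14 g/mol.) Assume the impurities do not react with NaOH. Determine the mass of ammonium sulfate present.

3.221 g

n(NaOH) added = 0.1017 × 0.5643 = 0.05739 mol
n(HCl) used in back-titration = 0.01905 × 0.4534 = 8.637 × 10^-3 mol
n(NaOH) left over = 8.637 × 10^-3 mol (1:1 ratio)
n(NaOH) consumed by analyte = 0.05739 − 8.637 × 10^-3 = 0.04875 mol
From the 1:2 ratio, n((NH4)2SO4) = 1/2 × 0.04875 = 0.02438 mol
mass of (NH4)2SO4 = 0.02438 × 132.14 = 3.221 g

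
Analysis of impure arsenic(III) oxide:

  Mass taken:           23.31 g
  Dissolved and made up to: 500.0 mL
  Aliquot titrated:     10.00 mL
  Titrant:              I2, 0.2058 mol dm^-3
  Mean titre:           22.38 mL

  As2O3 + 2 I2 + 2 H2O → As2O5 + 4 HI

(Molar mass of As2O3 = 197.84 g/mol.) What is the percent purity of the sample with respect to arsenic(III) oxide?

97.73 %

n(I2) per titration = 0.02238 × 0.2058 = 4.606 × 10^-3 mol
From the 1:2 ratio, n(As2O3) in each aliquot = 1/2 × 4.606 × 10^-3 = 2.303 × 10^-3 mol
n(As2O3) in the whole flask = 2.303 × 10^-3 × 500.0/10.00 = 0.1151 mol
mass of As2O3 = 0.1151 × 197.84 = 22.78 g
% As2O3 = 22.78 / 23.31 × 100 = 97.73 %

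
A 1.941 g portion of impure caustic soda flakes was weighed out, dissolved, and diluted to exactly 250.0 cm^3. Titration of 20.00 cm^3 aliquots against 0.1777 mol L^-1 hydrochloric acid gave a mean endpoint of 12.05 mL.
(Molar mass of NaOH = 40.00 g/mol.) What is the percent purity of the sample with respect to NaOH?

55.16 %

NaOH + HCl → NaCl + H2O
n(HCl) per titration = 0.01205 × 0.1777 = 2.141 × 10^-3 mol
n(NaOH) in each aliquot = 2.141 × 10^-3 mol (1:1 ratio)
n(NaOH) in the whole flask = 2.141 × 10^-3 × 250.0/20.00 = 0.02677 mol
mass of NaOH = 0.02677 × 40.00 = 1.071 g
% NaOH = 1.071 / 1.941 × 100 = 55.16 %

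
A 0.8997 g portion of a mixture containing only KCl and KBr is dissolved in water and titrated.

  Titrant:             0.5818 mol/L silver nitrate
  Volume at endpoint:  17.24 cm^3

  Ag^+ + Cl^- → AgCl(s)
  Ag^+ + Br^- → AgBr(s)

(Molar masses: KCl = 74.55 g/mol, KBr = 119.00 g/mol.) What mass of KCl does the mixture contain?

n(AgNO3) = 0.01724 × 0.5818 = 0.01003 mol
Let x = n(KCl), y = n(KBr).
Titrant: 1x + 1y = 0.01003;  mass: 74.55x + 119.00y = 0.8997
Solving, x = 6.612 × 10^-3 mol, y = 3.418 × 10^-3 mol
mass of KCl = 6.612 × 10^-3 × 74.55 = 0.4929 g

0.4929 g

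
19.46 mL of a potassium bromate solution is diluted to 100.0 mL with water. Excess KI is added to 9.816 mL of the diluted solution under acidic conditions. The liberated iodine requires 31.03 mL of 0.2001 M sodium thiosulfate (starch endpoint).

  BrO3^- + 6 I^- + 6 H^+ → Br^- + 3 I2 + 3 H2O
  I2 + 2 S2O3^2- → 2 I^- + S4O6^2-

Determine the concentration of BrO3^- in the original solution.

0.5418 M

n(S2O3^2-) = 0.03103 × 0.2001 = 6.209 × 10^-3 mol
n(I2) = n(S2O3^2-)/2 = 3.105 × 10^-3 mol
From the 1:3 ratio, n(BrO3^-) in the aliquot = 1/3 × 3.105 × 10^-3 = 1.035 × 10^-3 mol
[BrO3^-]_dilute = 1.035 × 10^-3 / 0.009816 = 0.1054 mol/L
[BrO3^-]_original = 0.1054 × 100.0/19.46 = 0.5418 mol/L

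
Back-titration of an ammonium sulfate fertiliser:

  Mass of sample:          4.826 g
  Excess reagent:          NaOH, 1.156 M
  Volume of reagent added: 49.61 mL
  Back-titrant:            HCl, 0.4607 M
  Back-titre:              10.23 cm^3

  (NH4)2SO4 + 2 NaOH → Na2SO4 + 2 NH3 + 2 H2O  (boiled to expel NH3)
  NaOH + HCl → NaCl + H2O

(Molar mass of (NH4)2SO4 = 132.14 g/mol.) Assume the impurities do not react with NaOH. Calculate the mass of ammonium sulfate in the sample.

n(NaOH) added = 0.04961 × 1.156 = 0.05735 mol
n(HCl) used in back-titration = 0.01023 × 0.4607 = 4.713 × 10^-3 mol
n(NaOH) left over = 4.713 × 10^-3 mol (1:1 ratio)
n(NaOH) consumed by analyte = 0.05735 − 4.713 × 10^-3 = 0.05264 mol
From the 1:2 ratio, n((NH4)2SO4) = 1/2 × 0.05264 = 0.02632 mol
mass of (NH4)2SO4 = 0.02632 × 132.14 = 3.478 g

3.478 g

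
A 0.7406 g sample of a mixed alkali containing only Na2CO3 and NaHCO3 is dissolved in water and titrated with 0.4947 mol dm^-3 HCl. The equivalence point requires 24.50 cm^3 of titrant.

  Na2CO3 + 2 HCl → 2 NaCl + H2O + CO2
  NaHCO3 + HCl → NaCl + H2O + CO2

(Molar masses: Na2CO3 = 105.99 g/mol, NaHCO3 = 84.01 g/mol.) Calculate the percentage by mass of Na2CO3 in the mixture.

n(HCl) = 0.02450 × 0.4947 = 0.01212 mol
Let x = n(Na2CO3), y = n(NaHCO3).
Titrant: 2x + 1y = 0.01212;  mass: 105.99x + 84.01y = 0.7406
Solving, x = 4.475 × 10^-3 mol, y = 3.169 × 10^-3 mol
mass of Na2CO3 = 4.475 × 10^-3 × 105.99 = 0.4744 g
% Na2CO3 = 0.4744 / 0.7406 × 100 = 64.05 %

64.05 %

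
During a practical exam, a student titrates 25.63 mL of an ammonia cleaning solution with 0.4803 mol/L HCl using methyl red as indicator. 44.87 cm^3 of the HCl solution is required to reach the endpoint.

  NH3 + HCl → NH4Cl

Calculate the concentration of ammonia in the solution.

n(HCl) = 0.04487 L × 0.4803 mol/L = 0.02155 mol
n(NH3) = 0.02155 mol (1:1 mole ratio)
[NH3] = 0.02155 mol / 0.02563 L = 0.8409 mol/L

0.8409 mol/L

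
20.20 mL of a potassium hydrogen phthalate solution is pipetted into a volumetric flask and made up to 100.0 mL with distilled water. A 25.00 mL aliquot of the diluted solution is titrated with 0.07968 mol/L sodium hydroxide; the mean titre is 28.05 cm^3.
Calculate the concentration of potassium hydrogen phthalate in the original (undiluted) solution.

0.4426 mol/L

KHC8H4O4 + NaOH → KNaC8H4O4 + H2O
n(NaOH) = 0.02805 × 0.07968 = 2.235 × 10^-3 mol
n(KHC8H4O4) in the aliquot = 2.235 × 10^-3 mol (1:1 ratio)
[KHC8H4O4]_dilute = 2.235 × 10^-3 / 0.02500 = 0.08940 mol/L
Dilution factor = 100.0 / 20.20 = 4.950
[KHC8H4O4]_stock = 0.08940 × 4.950 = 0.4426 mol/L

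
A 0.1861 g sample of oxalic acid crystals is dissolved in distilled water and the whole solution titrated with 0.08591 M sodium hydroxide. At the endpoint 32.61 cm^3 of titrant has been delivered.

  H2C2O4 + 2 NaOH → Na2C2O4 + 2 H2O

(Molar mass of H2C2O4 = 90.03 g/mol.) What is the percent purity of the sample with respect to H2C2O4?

67.76 %

n(NaOH) = 0.03261 L × 0.08591 mol/L = 2.802 × 10^-3 mol
From the 1:2 ratio, n(H2C2O4) = 1/2 × 2.802 × 10^-3 = 1.401 × 10^-3 mol
mass of H2C2O4 = 1.401 × 10^-3 × 90.03 g/mol = 0.1261 g
% H2C2O4 = 0.1261 / 0.1861 × 100 = 67.76 %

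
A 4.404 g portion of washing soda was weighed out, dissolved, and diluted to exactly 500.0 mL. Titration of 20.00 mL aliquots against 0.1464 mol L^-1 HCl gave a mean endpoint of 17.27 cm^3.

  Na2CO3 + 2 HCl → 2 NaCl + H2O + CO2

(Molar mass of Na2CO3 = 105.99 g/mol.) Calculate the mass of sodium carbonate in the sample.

n(HCl) per titration = 0.01727 × 0.1464 = 2.528 × 10^-3 mol
From the 1:2 ratio, n(Na2CO3) in each aliquot = 1/2 × 2.528 × 10^-3 = 1.264 × 10^-3 mol
n(Na2CO3) in the whole flask = 1.264 × 10^-3 × 500.0/20.00 = 0.03160 mol
mass of Na2CO3 = 0.03160 × 105.99 = 3.350 g

3.350 g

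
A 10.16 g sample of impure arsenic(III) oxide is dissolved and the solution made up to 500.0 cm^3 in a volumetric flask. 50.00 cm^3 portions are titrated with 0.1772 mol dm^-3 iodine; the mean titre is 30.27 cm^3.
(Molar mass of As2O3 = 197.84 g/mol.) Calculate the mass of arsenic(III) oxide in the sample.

As2O3 + 2 I2 + 2 H2O → As2O5 + 4 HI
n(I2) per titration = 0.03027 × 0.1772 = 5.364 × 10^-3 mol
From the 1:2 ratio, n(As2O3) in each aliquot = 1/2 × 5.364 × 10^-3 = 2.682 × 10^-3 mol
n(As2O3) in the whole flask = 2.682 × 10^-3 × 500.0/50.00 = 0.02682 mol
mass of As2O3 = 0.02682 × 197.84 = 5.306 g

5.306 g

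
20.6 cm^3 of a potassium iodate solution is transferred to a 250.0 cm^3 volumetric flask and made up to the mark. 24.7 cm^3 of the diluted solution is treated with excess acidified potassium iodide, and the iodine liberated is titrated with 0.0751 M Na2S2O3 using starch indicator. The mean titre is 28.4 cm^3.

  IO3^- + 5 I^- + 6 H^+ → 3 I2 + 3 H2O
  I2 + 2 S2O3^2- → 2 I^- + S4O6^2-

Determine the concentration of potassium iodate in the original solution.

0.175 M

n(S2O3^2-) = 0.0284 × 0.0751 = 2.13 × 10^-3 mol
n(I2) = n(S2O3^2-)/2 = 1.07 × 10^-3 mol
From the 1:3 ratio, n(IO3^-) in the aliquot = 1/3 × 1.07 × 10^-3 = 3.55 × 10^-4 mol
[IO3^-]_dilute = 3.55 × 10^-4 / 0.0247 = 0.0144 mol/L
[IO3^-]_original = 0.0144 × 250.0/20.6 = 0.175 mol/L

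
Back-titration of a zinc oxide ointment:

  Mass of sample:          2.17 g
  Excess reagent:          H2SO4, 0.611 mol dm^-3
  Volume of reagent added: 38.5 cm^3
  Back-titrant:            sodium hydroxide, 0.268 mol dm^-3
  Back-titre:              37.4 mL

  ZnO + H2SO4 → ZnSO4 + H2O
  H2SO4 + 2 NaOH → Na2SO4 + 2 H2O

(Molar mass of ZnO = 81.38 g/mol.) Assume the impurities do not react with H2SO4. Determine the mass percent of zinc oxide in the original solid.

n(H2SO4) added = 0.0385 × 0.611 = 0.0235 mol
n(NaOH) used in back-titration = 0.0374 × 0.268 = 0.0100 mol
From the 1:2 ratio, n(H2SO4) left over = 1/2 × 0.0100 = 5.01 × 10^-3 mol
n(H2SO4) consumed by analyte = 0.0235 − 5.01 × 10^-3 = 0.0185 mol
n(ZnO) = 0.0185 mol (1:1 ratio)
mass of ZnO = 0.0185 × 81.38 = 1.51 g
% ZnO = 1.51 / 2.17 × 100 = 69.4 %

69.4 %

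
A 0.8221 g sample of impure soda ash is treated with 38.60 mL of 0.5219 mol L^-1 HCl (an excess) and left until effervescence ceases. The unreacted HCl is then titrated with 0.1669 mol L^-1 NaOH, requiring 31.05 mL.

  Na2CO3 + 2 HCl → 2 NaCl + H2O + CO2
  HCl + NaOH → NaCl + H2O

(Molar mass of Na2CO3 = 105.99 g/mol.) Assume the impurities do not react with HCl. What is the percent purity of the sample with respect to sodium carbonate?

96.46 %

n(HCl) added = 0.03860 × 0.5219 = 0.02015 mol
n(NaOH) used in back-titration = 0.03105 × 0.1669 = 5.182 × 10^-3 mol
n(HCl) left over = 5.182 × 10^-3 mol (1:1 ratio)
n(HCl) consumed by analyte = 0.02015 − 5.182 × 10^-3 = 0.01496 mol
From the 1:2 ratio, n(Na2CO3) = 1/2 × 0.01496 = 7.482 × 10^-3 mol
mass of Na2CO3 = 7.482 × 10^-3 × 105.99 = 0.7930 g
% Na2CO3 = 0.7930 / 0.8221 × 100 = 96.46 %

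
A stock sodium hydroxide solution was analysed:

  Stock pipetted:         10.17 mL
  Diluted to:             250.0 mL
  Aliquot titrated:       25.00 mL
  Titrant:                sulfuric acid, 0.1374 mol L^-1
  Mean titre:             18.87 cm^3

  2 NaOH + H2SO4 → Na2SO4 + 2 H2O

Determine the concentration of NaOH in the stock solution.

n(H2SO4) = 0.01887 × 0.1374 = 2.593 × 10^-3 mol
From the 2:1 ratio, n(NaOH) in the aliquot = 2/1 × 2.593 × 10^-3 = 5.185 × 10^-3 mol
[NaOH]_dilute = 5.185 × 10^-3 / 0.02500 = 0.2074 mol/L
Dilution factor = 250.0 / 10.17 = 24.58
[NaOH]_stock = 0.2074 × 24.58 = 5.099 mol/L

5.099 mol/L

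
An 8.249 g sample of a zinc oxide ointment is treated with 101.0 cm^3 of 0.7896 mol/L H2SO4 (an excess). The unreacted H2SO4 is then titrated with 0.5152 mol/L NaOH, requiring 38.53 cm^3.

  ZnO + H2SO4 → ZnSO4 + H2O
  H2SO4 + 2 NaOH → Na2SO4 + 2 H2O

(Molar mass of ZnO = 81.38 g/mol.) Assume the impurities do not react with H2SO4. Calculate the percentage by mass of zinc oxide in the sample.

n(H2SO4) added = 0.1010 × 0.7896 = 0.07975 mol
n(NaOH) used in back-titration = 0.03853 × 0.5152 = 0.01985 mol
From the 1:2 ratio, n(H2SO4) left over = 1/2 × 0.01985 = 9.925 × 10^-3 mol
n(H2SO4) consumed by analyte = 0.07975 − 9.925 × 10^-3 = 0.06982 mol
n(ZnO) = 0.06982 mol (1:1 ratio)
mass of ZnO = 0.06982 × 81.38 = 5.682 g
% ZnO = 5.682 / 8.249 × 100 = 68.88 %

68.88 %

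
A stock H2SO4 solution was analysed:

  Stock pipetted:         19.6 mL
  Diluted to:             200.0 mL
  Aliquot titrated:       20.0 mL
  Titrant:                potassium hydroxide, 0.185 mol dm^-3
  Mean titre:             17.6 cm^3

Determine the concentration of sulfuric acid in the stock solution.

0.831 mol/L

H2SO4 + 2 KOH → K2SO4 + 2 H2O
n(KOH) = 0.0176 × 0.185 = 3.26 × 10^-3 mol
From the 1:2 ratio, n(H2SO4) in the aliquot = 1/2 × 3.26 × 10^-3 = 1.63 × 10^-3 mol
[H2SO4]_dilute = 1.63 × 10^-3 / 0.0200 = 0.0814 mol/L
Dilution factor = 200.0 / 19.6 = 10.20
[H2SO4]_stock = 0.0814 × 10.20 = 0.831 mol/L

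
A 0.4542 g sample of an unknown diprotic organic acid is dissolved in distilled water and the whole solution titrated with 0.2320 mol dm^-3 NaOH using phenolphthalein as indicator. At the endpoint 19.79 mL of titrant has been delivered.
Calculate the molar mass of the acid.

197.9 g/mol

n(NaOH) = 0.01979 L × 0.2320 mol/L = 4.591 × 10^-3 mol
From the 1:2 ratio, n(H2A) = 1/2 × 4.591 × 10^-3 = 2.296 × 10^-3 mol
M = m / n = 0.4542 g / 2.296 × 10^-3 mol = 197.9 g/mol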